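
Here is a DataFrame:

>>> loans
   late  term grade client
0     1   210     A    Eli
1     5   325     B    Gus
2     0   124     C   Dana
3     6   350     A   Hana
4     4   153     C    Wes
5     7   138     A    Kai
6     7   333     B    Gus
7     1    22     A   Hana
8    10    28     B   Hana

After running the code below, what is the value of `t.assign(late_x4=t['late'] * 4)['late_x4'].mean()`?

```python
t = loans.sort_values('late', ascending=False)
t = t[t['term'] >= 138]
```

20.0

sort by late descending:
   late  term grade client
8    10    28     B   Hana
5     7   138     A    Kai
6     7   333     B    Gus
3     6   350     A   Hana
1     5   325     B    Gus
4     4   153     C    Wes
0     1   210     A    Eli
7     1    22     A   Hana
2     0   124     C   Dana
filter rows where term >= 138:
   late  term grade client
5     7   138     A    Kai
6     7   333     B    Gus
3     6   350     A   Hana
1     5   325     B    Gus
4     4   153     C    Wes
0     1   210     A    Eli
add column late_x4 = t['late'] * 4:
   late  term grade client  late_x4
5     7   138     A    Kai       28
6     7   333     B    Gus       28
3     6   350     A   Hana       24
1     5   325     B    Gus       20
4     4   153     C    Wes       16
0     1   210     A    Eli        4
Then the mean of column 'late_x4': 20.0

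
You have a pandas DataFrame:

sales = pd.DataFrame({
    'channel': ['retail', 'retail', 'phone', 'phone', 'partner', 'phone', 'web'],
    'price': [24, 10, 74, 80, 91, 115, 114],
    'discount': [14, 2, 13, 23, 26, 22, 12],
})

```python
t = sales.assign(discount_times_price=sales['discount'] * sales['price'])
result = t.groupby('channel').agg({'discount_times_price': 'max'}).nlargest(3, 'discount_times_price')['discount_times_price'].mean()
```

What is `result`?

add column discount_times_price = sales['discount'] * sales['price']:
   channel  price  discount  discount_times_price
0   retail     24        14                   336
1   retail     10         2                    20
2    phone     74        13                   962
3    phone     80        23                  1840
4  partner     91        26                  2366
5    phone    115        22                  2530
6      web    114        12                  1368
group by channel, max of discount_times_price:
         discount_times_price
channel                      
partner                  2366
phone                    2530
retail                    336
web                      1368
take 3 rows with largest discount_times_price:
         discount_times_price
channel                      
phone                    2530
partner                  2366
web                      1368
Taking the mean of column 'discount_times_price' gives 2088.0.

2088.0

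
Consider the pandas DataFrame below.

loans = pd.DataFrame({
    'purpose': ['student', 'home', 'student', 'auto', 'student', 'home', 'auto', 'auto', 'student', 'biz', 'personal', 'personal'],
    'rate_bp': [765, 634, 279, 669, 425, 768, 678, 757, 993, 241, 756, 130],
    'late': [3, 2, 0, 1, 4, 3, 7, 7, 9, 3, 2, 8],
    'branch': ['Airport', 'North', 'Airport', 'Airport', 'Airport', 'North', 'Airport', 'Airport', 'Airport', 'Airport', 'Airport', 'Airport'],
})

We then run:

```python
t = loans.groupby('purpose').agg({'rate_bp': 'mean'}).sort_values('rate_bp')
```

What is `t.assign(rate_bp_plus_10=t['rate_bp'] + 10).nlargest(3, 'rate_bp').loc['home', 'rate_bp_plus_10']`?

711.0

group by purpose, mean of rate_bp:
             rate_bp
purpose             
auto      701.333333
biz       241.000000
home      701.000000
personal  443.000000
student   615.500000
sort by rate_bp:
             rate_bp
purpose             
biz       241.000000
personal  443.000000
student   615.500000
home      701.000000
auto      701.333333
add column rate_bp_plus_10 = t['rate_bp'] + 10:
             rate_bp  rate_bp_plus_10
purpose                              
biz       241.000000       251.000000
personal  443.000000       453.000000
student   615.500000       625.500000
home      701.000000       711.000000
auto      701.333333       711.333333
take 3 rows with largest rate_bp:
            rate_bp  rate_bp_plus_10
purpose                             
auto     701.333333       711.333333
home     701.000000       711.000000
student  615.500000       625.500000
So loc['home', 'rate_bp_plus_10'] = 711.0.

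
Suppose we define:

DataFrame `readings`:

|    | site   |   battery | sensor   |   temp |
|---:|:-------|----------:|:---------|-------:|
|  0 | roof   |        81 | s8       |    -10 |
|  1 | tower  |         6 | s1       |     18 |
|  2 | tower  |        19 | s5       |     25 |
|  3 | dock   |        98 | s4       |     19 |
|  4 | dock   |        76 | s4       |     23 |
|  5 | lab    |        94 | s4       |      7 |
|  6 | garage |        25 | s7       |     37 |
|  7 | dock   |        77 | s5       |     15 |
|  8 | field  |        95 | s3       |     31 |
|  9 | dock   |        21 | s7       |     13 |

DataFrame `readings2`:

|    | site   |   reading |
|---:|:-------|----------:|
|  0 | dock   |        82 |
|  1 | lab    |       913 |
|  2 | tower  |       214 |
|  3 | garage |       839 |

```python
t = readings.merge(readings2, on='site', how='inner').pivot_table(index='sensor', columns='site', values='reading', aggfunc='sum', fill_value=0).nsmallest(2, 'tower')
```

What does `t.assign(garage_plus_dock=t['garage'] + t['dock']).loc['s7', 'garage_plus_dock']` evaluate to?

merge on 'site' (how='inner') → 8 rows:
     site  battery sensor  temp  reading
0   tower        6     s1    18      214
1   tower       19     s5    25      214
2    dock       98     s4    19       82
3    dock       76     s4    23       82
4     lab       94     s4     7      913
5  garage       25     s7    37      839
6    dock       77     s5    15       82
7    dock       21     s7    13       82
pivot: rows=sensor, cols=site, sum(reading):
site    dock  garage  lab  tower
sensor                          
s1         0       0    0    214
s4       164       0  913      0
s5        82       0    0    214
s7        82     839    0      0
take 2 rows with smallest tower:
site    dock  garage  lab  tower
sensor                          
s4       164       0  913      0
s7        82     839    0      0
add column garage_plus_dock = t['garage'] + t['dock']:
site    dock  garage  lab  tower  garage_plus_dock
sensor                                            
s4       164       0  913      0               164
s7        82     839    0      0               921
Reading off the value at row 's7', column 'garage_plus_dock', we get 921.

921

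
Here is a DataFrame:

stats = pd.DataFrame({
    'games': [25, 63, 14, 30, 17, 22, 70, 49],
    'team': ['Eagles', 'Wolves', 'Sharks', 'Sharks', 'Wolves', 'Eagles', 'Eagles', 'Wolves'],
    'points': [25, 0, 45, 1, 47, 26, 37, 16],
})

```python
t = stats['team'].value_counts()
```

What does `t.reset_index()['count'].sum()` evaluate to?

value_counts of team:
team
Eagles    3
Wolves    3
Sharks    2
Name: count, dtype: int64
reset_index():
     team  count
0  Eagles      3
1  Wolves      3
2  Sharks      2
Finally, sum of column 'count' = 8.

8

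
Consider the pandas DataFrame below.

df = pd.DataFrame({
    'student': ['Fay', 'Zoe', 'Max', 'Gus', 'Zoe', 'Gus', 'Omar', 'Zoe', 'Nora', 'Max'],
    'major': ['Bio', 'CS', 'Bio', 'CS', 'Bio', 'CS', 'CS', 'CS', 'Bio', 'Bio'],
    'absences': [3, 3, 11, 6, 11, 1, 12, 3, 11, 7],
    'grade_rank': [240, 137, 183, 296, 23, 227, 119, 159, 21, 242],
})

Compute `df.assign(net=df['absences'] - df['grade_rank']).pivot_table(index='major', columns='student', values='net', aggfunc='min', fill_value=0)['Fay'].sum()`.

-237

add column net = df['absences'] - df['grade_rank']:
  student major  absences  grade_rank  net
0     Fay   Bio         3         240 -237
1     Zoe    CS         3         137 -134
2     Max   Bio        11         183 -172
3     Gus    CS         6         296 -290
4     Zoe   Bio        11          23  -12
5     Gus    CS         1         227 -226
6    Omar    CS        12         119 -107
7     Zoe    CS         3         159 -156
8    Nora   Bio        11          21  -10
9     Max   Bio         7         242 -235
pivot: rows=major, cols=student, min(net):
student  Fay  Gus  Max  Nora  Omar  Zoe
major                                  
Bio     -237    0 -235   -10     0  -12
CS         0 -290    0     0  -107 -156
So sum() = -237.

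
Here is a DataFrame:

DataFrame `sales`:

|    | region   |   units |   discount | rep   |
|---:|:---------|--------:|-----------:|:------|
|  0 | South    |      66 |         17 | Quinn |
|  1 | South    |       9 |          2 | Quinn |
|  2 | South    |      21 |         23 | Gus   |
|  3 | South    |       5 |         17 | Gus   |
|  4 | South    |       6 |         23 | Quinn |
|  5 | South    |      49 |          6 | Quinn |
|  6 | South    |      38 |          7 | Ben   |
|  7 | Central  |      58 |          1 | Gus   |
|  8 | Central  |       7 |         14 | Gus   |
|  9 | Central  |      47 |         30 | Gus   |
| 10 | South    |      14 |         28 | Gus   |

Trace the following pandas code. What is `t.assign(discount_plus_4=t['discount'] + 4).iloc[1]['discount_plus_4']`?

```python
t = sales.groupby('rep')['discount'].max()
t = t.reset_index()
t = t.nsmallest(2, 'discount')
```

group by rep, max of discount:
rep
Ben       7
Gus      30
Quinn    23
Name: discount, dtype: int64
reset_index():
     rep  discount
0    Ben         7
1    Gus        30
2  Quinn        23
take 2 rows with smallest discount:
     rep  discount
0    Ben         7
2  Quinn        23
add column discount_plus_4 = t['discount'] + 4:
     rep  discount  discount_plus_4
0    Ben         7               11
2  Quinn        23               27
Taking the value at position 1, column 'discount_plus_4' gives 27.

27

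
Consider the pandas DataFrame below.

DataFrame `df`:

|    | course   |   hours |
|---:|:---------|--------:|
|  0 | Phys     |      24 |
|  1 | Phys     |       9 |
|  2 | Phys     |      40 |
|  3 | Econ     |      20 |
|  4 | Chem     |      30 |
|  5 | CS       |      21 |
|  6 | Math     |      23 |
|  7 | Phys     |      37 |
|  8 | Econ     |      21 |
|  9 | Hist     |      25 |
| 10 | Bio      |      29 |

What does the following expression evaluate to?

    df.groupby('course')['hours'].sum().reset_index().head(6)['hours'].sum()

group by course, sum of hours:
course
Bio      29
CS       21
Chem     30
Econ     41
Hist     25
Math     23
Phys    110
Name: hours, dtype: int64
reset_index():
  course  hours
0    Bio     29
1     CS     21
2   Chem     30
3   Econ     41
4   Hist     25
5   Math     23
6   Phys    110
take first 6 rows:
  course  hours
0    Bio     29
1     CS     21
2   Chem     30
3   Econ     41
4   Hist     25
5   Math     23
Then the sum of column 'hours': 169

169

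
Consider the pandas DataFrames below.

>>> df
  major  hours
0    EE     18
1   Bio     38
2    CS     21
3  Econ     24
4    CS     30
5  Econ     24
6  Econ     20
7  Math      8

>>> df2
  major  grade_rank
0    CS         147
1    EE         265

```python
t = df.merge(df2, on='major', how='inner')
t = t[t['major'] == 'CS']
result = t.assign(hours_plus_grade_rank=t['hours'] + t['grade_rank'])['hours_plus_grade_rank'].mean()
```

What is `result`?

172.5

merge on 'major' (how='inner') → 3 rows:
  major  hours  grade_rank
0    EE     18         265
1    CS     21         147
2    CS     30         147
filter rows where major == 'CS':
  major  hours  grade_rank
1    CS     21         147
2    CS     30         147
add column hours_plus_grade_rank = t['hours'] + t['grade_rank']:
  major  hours  grade_rank  hours_plus_grade_rank
1    CS     21         147                    168
2    CS     30         147                    177
Reading off the mean of column 'hours_plus_grade_rank', we get 172.5.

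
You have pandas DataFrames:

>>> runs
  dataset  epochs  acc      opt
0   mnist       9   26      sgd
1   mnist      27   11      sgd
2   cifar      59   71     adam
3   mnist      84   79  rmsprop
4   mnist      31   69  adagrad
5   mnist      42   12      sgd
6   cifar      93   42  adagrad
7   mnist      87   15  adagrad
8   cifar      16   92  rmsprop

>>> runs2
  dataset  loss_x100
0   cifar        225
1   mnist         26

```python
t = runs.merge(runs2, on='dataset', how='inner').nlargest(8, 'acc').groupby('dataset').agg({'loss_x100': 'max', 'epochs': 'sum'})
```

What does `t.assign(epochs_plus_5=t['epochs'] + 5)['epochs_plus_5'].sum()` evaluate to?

merge on 'dataset' (how='inner') → 9 rows:
  dataset  epochs  acc      opt  loss_x100
0   mnist       9   26      sgd         26
1   mnist      27   11      sgd         26
2   cifar      59   71     adam        225
3   mnist      84   79  rmsprop         26
4   mnist      31   69  adagrad         26
5   mnist      42   12      sgd         26
6   cifar      93   42  adagrad        225
7   mnist      87   15  adagrad         26
8   cifar      16   92  rmsprop        225
take 8 rows with largest acc:
  dataset  epochs  acc      opt  loss_x100
8   cifar      16   92  rmsprop        225
3   mnist      84   79  rmsprop         26
2   cifar      59   71     adam        225
4   mnist      31   69  adagrad         26
6   cifar      93   42  adagrad        225
0   mnist       9   26      sgd         26
7   mnist      87   15  adagrad         26
5   mnist      42   12      sgd         26
group by dataset: max(loss_x100), sum(epochs):
         loss_x100  epochs
dataset                   
cifar          225     168
mnist           26     253
add column epochs_plus_5 = t['epochs'] + 5:
         loss_x100  epochs  epochs_plus_5
dataset                                  
cifar          225     168            173
mnist           26     253            258

431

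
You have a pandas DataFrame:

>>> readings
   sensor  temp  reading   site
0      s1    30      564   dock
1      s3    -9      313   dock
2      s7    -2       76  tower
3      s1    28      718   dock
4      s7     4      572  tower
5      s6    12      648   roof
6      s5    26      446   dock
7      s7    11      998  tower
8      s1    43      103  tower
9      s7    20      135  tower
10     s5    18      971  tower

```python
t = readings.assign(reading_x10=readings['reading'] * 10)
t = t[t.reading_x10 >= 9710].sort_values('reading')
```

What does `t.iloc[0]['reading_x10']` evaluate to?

add column reading_x10 = readings['reading'] * 10:
   sensor  temp  reading   site  reading_x10
0      s1    30      564   dock         5640
1      s3    -9      313   dock         3130
2      s7    -2       76  tower          760
3      s1    28      718   dock         7180
4      s7     4      572  tower         5720
5      s6    12      648   roof         6480
6      s5    26      446   dock         4460
7      s7    11      998  tower         9980
8      s1    43      103  tower         1030
9      s7    20      135  tower         1350
10     s5    18      971  tower         9710
filter rows where reading_x10 >= 9710:
   sensor  temp  reading   site  reading_x10
7      s7    11      998  tower         9980
10     s5    18      971  tower         9710
sort by reading:
   sensor  temp  reading   site  reading_x10
10     s5    18      971  tower         9710
7      s7    11      998  tower         9980
So iloc[0]['reading_x10'] = 9710.

9710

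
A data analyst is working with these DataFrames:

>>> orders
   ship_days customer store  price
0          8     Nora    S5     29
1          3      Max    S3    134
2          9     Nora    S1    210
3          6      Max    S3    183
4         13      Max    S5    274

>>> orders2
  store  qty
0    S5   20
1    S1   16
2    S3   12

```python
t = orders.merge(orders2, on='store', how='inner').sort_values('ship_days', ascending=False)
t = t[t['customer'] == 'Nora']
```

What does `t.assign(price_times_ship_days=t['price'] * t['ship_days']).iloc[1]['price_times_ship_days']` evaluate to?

232

merge on 'store' (how='inner') → 5 rows:
   ship_days customer store  price  qty
0          8     Nora    S5     29   20
1          3      Max    S3    134   12
2          9     Nora    S1    210   16
3          6      Max    S3    183   12
4         13      Max    S5    274   20
sort by ship_days descending:
   ship_days customer store  price  qty
4         13      Max    S5    274   20
2          9     Nora    S1    210   16
0          8     Nora    S5     29   20
3          6      Max    S3    183   12
1          3      Max    S3    134   12
filter rows where customer == 'Nora':
   ship_days customer store  price  qty
2          9     Nora    S1    210   16
0          8     Nora    S5     29   20
add column price_times_ship_days = t['price'] * t['ship_days']:
   ship_days customer store  price  qty  price_times_ship_days
2          9     Nora    S1    210   16                   1890
0          8     Nora    S5     29   20                    232
The value at position 1, column 'price_times_ship_days' is 232.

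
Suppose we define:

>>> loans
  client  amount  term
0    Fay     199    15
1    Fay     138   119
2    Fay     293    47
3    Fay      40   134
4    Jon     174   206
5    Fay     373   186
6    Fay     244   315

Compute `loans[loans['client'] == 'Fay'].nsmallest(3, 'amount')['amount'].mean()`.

125.666666667

filter rows where client == 'Fay':
  client  amount  term
0    Fay     199    15
1    Fay     138   119
2    Fay     293    47
3    Fay      40   134
5    Fay     373   186
6    Fay     244   315
take 3 rows with smallest amount:
  client  amount  term
3    Fay      40   134
1    Fay     138   119
0    Fay     199    15
The mean of column 'amount' is 125.666666667.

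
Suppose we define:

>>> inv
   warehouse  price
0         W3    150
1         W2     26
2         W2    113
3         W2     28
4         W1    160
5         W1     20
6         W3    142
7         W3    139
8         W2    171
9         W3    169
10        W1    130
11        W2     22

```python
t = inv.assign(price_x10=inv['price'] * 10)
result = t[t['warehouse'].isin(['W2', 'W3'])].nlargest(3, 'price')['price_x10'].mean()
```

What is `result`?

add column price_x10 = inv['price'] * 10:
   warehouse  price  price_x10
0         W3    150       1500
1         W2     26        260
2         W2    113       1130
3         W2     28        280
4         W1    160       1600
5         W1     20        200
6         W3    142       1420
7         W3    139       1390
8         W2    171       1710
9         W3    169       1690
10        W1    130       1300
11        W2     22        220
filter rows where warehouse in ['W2', 'W3']:
   warehouse  price  price_x10
0         W3    150       1500
1         W2     26        260
2         W2    113       1130
3         W2     28        280
6         W3    142       1420
7         W3    139       1390
8         W2    171       1710
9         W3    169       1690
11        W2     22        220
take 3 rows with largest price:
  warehouse  price  price_x10
8        W2    171       1710
9        W3    169       1690
0        W3    150       1500
mean of column 'price_x10' → 1633.33333333

1633.33333333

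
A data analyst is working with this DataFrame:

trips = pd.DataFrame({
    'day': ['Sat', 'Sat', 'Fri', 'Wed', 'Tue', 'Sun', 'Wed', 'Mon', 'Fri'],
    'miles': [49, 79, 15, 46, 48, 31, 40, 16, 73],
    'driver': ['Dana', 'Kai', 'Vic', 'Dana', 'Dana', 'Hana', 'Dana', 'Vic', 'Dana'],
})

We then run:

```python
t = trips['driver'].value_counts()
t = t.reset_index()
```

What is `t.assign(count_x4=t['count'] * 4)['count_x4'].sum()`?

value_counts of driver:
driver
Dana    5
Vic     2
Kai     1
Hana    1
Name: count, dtype: int64
reset_index():
  driver  count
0   Dana      5
1    Vic      2
2    Kai      1
3   Hana      1
add column count_x4 = t['count'] * 4:
  driver  count  count_x4
0   Dana      5        20
1    Vic      2         8
2    Kai      1         4
3   Hana      1         4
Taking the sum of column 'count_x4' gives 36.

36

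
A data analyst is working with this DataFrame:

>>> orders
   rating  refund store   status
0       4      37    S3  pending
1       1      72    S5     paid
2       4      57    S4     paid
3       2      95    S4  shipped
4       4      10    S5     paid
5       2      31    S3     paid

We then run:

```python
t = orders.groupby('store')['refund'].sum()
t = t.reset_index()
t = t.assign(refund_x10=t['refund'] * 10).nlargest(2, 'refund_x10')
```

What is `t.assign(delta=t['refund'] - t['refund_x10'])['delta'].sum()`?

-2106

group by store, sum of refund:
store
S3     68
S4    152
S5     82
Name: refund, dtype: int64
reset_index():
  store  refund
0    S3      68
1    S4     152
2    S5      82
add column refund_x10 = t['refund'] * 10:
  store  refund  refund_x10
0    S3      68         680
1    S4     152        1520
2    S5      82         820
take 2 rows with largest refund_x10:
  store  refund  refund_x10
1    S4     152        1520
2    S5      82         820
add column delta = t['refund'] - t['refund_x10']:
  store  refund  refund_x10  delta
1    S4     152        1520  -1368
2    S5      82         820   -738
Finally, sum of column 'delta' = -2106.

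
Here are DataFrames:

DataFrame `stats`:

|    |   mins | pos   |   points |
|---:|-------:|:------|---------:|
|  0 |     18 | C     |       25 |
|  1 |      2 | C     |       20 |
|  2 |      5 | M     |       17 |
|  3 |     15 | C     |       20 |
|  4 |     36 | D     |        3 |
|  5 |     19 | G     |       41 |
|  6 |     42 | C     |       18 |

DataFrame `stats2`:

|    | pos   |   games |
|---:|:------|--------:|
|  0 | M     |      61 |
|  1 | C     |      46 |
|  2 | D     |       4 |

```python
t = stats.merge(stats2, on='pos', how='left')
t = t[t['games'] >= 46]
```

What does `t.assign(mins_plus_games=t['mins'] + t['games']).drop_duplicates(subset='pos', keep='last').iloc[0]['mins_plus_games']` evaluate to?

66.0

merge on 'pos' (how='left') → 7 rows:
   mins pos  points  games
0    18   C      25   46.0
1     2   C      20   46.0
2     5   M      17   61.0
3    15   C      20   46.0
4    36   D       3    4.0
5    19   G      41    NaN
6    42   C      18   46.0
filter rows where games >= 46:
   mins pos  points  games
0    18   C      25   46.0
1     2   C      20   46.0
2     5   M      17   61.0
3    15   C      20   46.0
6    42   C      18   46.0
add column mins_plus_games = t['mins'] + t['games']:
   mins pos  points  games  mins_plus_games
0    18   C      25   46.0             64.0
1     2   C      20   46.0             48.0
2     5   M      17   61.0             66.0
3    15   C      20   46.0             61.0
6    42   C      18   46.0             88.0
drop duplicate pos (keep=last):
   mins pos  points  games  mins_plus_games
2     5   M      17   61.0             66.0
6    42   C      18   46.0             88.0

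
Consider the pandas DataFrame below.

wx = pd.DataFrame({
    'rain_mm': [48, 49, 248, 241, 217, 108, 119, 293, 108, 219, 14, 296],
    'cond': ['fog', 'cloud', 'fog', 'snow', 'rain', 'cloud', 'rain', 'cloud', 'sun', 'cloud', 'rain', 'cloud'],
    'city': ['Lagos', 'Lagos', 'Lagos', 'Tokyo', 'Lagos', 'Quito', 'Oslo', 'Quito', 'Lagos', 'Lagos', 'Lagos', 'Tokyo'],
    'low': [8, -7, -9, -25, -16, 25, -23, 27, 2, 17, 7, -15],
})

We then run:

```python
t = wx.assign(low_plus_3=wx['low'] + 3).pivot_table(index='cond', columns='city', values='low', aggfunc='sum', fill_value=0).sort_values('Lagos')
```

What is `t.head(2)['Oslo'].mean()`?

-11.5

add column low_plus_3 = wx['low'] + 3:
    rain_mm   cond   city  low  low_plus_3
0        48    fog  Lagos    8          11
1        49  cloud  Lagos   -7          -4
2       248    fog  Lagos   -9          -6
3       241   snow  Tokyo  -25         -22
4       217   rain  Lagos  -16         -13
5       108  cloud  Quito   25          28
6       119   rain   Oslo  -23         -20
7       293  cloud  Quito   27          30
8       108    sun  Lagos    2           5
9       219  cloud  Lagos   17          20
10       14   rain  Lagos    7          10
11      296  cloud  Tokyo  -15         -12
pivot: rows=cond, cols=city, sum(low):
city   Lagos  Oslo  Quito  Tokyo
cond                            
cloud     10     0     52    -15
fog       -1     0      0      0
rain      -9   -23      0      0
snow       0     0      0    -25
sun        2     0      0      0
sort by Lagos:
city   Lagos  Oslo  Quito  Tokyo
cond                            
rain      -9   -23      0      0
fog       -1     0      0      0
snow       0     0      0    -25
sun        2     0      0      0
cloud     10     0     52    -15
take first 2 rows:
city  Lagos  Oslo  Quito  Tokyo
cond                           
rain     -9   -23      0      0
fog      -1     0      0      0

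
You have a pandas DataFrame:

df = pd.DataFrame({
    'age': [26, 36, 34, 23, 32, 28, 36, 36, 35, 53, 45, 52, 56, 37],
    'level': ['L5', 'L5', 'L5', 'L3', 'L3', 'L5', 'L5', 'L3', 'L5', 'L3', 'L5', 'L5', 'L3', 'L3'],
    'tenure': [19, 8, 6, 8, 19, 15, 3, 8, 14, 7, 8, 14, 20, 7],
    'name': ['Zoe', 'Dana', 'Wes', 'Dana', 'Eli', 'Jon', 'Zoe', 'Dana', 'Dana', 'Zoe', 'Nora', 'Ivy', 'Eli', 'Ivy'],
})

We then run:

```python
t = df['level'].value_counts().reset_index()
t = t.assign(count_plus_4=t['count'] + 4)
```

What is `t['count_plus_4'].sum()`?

value_counts of level:
level
L5    8
L3    6
Name: count, dtype: int64
reset_index():
  level  count
0    L5      8
1    L3      6
add column count_plus_4 = t['count'] + 4:
  level  count  count_plus_4
0    L5      8            12
1    L3      6            10
The sum of column 'count_plus_4' is 22.

22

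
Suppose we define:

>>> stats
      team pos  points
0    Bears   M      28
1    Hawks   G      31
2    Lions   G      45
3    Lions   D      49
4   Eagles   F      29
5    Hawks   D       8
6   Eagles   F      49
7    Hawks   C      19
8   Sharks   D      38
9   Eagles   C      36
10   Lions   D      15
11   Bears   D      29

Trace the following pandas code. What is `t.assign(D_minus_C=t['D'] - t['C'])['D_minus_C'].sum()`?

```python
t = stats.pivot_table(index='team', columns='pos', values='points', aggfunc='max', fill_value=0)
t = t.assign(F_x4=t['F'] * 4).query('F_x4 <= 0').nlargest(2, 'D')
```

pivot: rows=team, cols=pos, max(points):
pos      C   D   F   G   M
team                      
Bears    0  29   0   0  28
Eagles  36   0  49   0   0
Hawks   19   8   0  31   0
Lions    0  49   0  45   0
Sharks   0  38   0   0   0
add column F_x4 = t['F'] * 4:
pos      C   D   F   G   M  F_x4
team                            
Bears    0  29   0   0  28     0
Eagles  36   0  49   0   0   196
Hawks   19   8   0  31   0     0
Lions    0  49   0  45   0     0
Sharks   0  38   0   0   0     0
filter rows where F_x4 <= 0:
pos      C   D  F   G   M  F_x4
team                           
Bears    0  29  0   0  28     0
Hawks   19   8  0  31   0     0
Lions    0  49  0  45   0     0
Sharks   0  38  0   0   0     0
take 2 rows with largest D:
pos     C   D  F   G  M  F_x4
team                         
Lions   0  49  0  45  0     0
Sharks  0  38  0   0  0     0
add column D_minus_C = t['D'] - t['C']:
pos     C   D  F   G  M  F_x4  D_minus_C
team                                    
Lions   0  49  0  45  0     0         49
Sharks  0  38  0   0  0     0         38
Hence 87.

87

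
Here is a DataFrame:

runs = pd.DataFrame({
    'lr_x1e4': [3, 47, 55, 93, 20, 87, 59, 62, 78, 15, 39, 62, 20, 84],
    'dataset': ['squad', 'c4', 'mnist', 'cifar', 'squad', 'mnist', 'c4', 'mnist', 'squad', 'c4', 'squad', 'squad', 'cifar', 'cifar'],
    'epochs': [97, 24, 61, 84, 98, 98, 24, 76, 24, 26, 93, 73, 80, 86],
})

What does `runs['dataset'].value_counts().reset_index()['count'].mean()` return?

3.5

value_counts of dataset:
dataset
squad    5
c4       3
mnist    3
cifar    3
Name: count, dtype: int64
reset_index():
  dataset  count
0   squad      5
1      c4      3
2   mnist      3
3   cifar      3
The mean of column 'count' is 3.5.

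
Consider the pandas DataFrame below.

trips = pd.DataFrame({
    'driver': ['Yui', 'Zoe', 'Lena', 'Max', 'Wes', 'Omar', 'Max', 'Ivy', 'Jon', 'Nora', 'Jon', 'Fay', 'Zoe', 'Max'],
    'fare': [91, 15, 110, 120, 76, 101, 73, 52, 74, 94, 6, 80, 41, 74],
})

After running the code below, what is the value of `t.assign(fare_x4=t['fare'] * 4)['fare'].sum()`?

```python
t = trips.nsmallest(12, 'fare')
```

777

take 12 rows with smallest fare:
   driver  fare
10    Jon     6
1     Zoe    15
12    Zoe    41
7     Ivy    52
6     Max    73
8     Jon    74
13    Max    74
4     Wes    76
11    Fay    80
0     Yui    91
9    Nora    94
5    Omar   101
add column fare_x4 = t['fare'] * 4:
   driver  fare  fare_x4
10    Jon     6       24
1     Zoe    15       60
12    Zoe    41      164
7     Ivy    52      208
6     Max    73      292
8     Jon    74      296
13    Max    74      296
4     Wes    76      304
11    Fay    80      320
0     Yui    91      364
9    Nora    94      376
5    Omar   101      404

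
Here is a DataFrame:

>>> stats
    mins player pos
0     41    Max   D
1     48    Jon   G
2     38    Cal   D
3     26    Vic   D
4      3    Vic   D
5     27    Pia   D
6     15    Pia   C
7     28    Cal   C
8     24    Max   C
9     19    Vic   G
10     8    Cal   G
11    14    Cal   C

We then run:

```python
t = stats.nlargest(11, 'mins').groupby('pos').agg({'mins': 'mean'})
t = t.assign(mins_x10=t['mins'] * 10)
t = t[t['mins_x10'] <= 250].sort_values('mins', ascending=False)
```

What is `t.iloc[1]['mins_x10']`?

take 11 rows with largest mins:
    mins player pos
1     48    Jon   G
0     41    Max   D
2     38    Cal   D
7     28    Cal   C
5     27    Pia   D
3     26    Vic   D
8     24    Max   C
9     19    Vic   G
6     15    Pia   C
11    14    Cal   C
10     8    Cal   G
group by pos, mean of mins:
      mins
pos       
C    20.25
D    33.00
G    25.00
add column mins_x10 = t['mins'] * 10:
      mins  mins_x10
pos                 
C    20.25     202.5
D    33.00     330.0
G    25.00     250.0
filter rows where mins_x10 <= 250:
      mins  mins_x10
pos                 
C    20.25     202.5
G    25.00     250.0
sort by mins descending:
      mins  mins_x10
pos                 
G    25.00     250.0
C    20.25     202.5
Then the value at position 1, column 'mins_x10': 202.5

202.5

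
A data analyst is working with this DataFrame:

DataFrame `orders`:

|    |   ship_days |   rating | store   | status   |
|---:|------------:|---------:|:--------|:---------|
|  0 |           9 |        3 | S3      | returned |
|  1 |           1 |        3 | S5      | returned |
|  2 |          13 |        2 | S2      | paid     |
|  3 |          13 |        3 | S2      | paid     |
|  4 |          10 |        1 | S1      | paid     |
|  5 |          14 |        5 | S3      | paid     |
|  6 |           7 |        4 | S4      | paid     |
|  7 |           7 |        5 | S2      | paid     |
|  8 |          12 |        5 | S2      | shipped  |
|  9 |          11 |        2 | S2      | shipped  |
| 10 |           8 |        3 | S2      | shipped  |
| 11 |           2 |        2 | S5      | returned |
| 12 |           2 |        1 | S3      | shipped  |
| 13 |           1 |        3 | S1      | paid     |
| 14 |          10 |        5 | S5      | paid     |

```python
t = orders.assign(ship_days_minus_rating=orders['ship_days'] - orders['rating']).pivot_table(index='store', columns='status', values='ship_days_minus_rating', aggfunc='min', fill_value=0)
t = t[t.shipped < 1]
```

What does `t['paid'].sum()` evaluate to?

6

add column ship_days_minus_rating = orders['ship_days'] - orders['rating']:
    ship_days  rating store    status  ship_days_minus_rating
0           9       3    S3  returned                       6
1           1       3    S5  returned                      -2
2          13       2    S2      paid                      11
3          13       3    S2      paid                      10
4          10       1    S1      paid                       9
5          14       5    S3      paid                       9
6           7       4    S4      paid                       3
7           7       5    S2      paid                       2
8          12       5    S2   shipped                       7
9          11       2    S2   shipped                       9
10          8       3    S2   shipped                       5
11          2       2    S5  returned                       0
12          2       1    S3   shipped                       1
13          1       3    S1      paid                      -2
14         10       5    S5      paid                       5
pivot: rows=store, cols=status, min(ship_days_minus_rating):
status  paid  returned  shipped
store                          
S1        -2         0        0
S2         2         0        5
S3         9         6        1
S4         3         0        0
S5         5        -2        0
filter rows where shipped < 1:
status  paid  returned  shipped
store                          
S1        -2         0        0
S4         3         0        0
S5         5        -2        0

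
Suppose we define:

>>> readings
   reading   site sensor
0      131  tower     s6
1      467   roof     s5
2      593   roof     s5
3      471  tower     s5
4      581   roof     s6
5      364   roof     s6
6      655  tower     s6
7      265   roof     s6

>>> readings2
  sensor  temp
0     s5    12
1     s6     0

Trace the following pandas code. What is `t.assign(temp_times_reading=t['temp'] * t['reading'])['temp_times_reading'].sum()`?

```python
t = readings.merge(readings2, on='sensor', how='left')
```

18372

merge on 'sensor' (how='left') → 8 rows:
   reading   site sensor  temp
0      131  tower     s6     0
1      467   roof     s5    12
2      593   roof     s5    12
3      471  tower     s5    12
4      581   roof     s6     0
5      364   roof     s6     0
6      655  tower     s6     0
7      265   roof     s6     0
add column temp_times_reading = t['temp'] * t['reading']:
   reading   site sensor  temp  temp_times_reading
0      131  tower     s6     0                   0
1      467   roof     s5    12                5604
2      593   roof     s5    12                7116
3      471  tower     s5    12                5652
4      581   roof     s6     0                   0
5      364   roof     s6     0                   0
6      655  tower     s6     0                   0
7      265   roof     s6     0                   0
So sum() = 18372.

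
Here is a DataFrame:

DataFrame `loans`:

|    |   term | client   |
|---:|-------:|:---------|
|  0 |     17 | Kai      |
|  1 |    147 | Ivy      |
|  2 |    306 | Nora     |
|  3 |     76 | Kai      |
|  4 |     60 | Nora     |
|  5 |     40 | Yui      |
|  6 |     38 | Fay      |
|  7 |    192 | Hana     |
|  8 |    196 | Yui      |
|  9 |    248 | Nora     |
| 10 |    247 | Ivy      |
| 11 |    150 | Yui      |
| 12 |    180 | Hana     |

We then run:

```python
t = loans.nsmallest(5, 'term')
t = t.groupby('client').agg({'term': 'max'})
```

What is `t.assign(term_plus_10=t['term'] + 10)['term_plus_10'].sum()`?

254

take 5 rows with smallest term:
   term client
0    17    Kai
6    38    Fay
5    40    Yui
4    60   Nora
3    76    Kai
group by client, max of term:
        term
client      
Fay       38
Kai       76
Nora      60
Yui       40
add column term_plus_10 = t['term'] + 10:
        term  term_plus_10
client                    
Fay       38            48
Kai       76            86
Nora      60            70
Yui       40            50
So sum() = 254.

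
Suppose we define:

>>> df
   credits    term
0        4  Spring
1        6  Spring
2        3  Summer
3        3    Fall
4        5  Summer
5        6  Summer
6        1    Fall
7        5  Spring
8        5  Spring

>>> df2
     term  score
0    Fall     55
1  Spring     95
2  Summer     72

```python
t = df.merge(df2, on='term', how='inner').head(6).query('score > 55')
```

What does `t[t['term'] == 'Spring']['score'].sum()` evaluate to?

190

merge on 'term' (how='inner') → 9 rows:
   credits    term  score
0        4  Spring     95
1        6  Spring     95
2        3  Summer     72
3        3    Fall     55
4        5  Summer     72
5        6  Summer     72
6        1    Fall     55
7        5  Spring     95
8        5  Spring     95
take first 6 rows:
   credits    term  score
0        4  Spring     95
1        6  Spring     95
2        3  Summer     72
3        3    Fall     55
4        5  Summer     72
5        6  Summer     72
filter rows where score > 55:
   credits    term  score
0        4  Spring     95
1        6  Spring     95
2        3  Summer     72
4        5  Summer     72
5        6  Summer     72
filter rows where term == 'Spring':
   credits    term  score
0        4  Spring     95
1        6  Spring     95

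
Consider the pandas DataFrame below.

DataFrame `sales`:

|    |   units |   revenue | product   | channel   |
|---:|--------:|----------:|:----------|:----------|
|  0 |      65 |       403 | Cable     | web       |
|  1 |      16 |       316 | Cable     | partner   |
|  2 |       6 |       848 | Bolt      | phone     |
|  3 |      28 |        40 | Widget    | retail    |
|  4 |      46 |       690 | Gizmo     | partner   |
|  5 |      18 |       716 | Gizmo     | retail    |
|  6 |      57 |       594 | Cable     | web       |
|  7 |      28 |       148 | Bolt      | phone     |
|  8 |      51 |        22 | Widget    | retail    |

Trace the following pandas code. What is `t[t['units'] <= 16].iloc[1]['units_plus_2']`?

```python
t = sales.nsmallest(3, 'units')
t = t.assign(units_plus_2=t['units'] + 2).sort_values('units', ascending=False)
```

8

take 3 rows with smallest units:
   units  revenue product  channel
2      6      848    Bolt    phone
1     16      316   Cable  partner
5     18      716   Gizmo   retail
add column units_plus_2 = t['units'] + 2:
   units  revenue product  channel  units_plus_2
2      6      848    Bolt    phone             8
1     16      316   Cable  partner            18
5     18      716   Gizmo   retail            20
sort by units descending:
   units  revenue product  channel  units_plus_2
5     18      716   Gizmo   retail            20
1     16      316   Cable  partner            18
2      6      848    Bolt    phone             8
filter rows where units <= 16:
   units  revenue product  channel  units_plus_2
1     16      316   Cable  partner            18
2      6      848    Bolt    phone             8
Finally, value at position 1, column 'units_plus_2' = 8.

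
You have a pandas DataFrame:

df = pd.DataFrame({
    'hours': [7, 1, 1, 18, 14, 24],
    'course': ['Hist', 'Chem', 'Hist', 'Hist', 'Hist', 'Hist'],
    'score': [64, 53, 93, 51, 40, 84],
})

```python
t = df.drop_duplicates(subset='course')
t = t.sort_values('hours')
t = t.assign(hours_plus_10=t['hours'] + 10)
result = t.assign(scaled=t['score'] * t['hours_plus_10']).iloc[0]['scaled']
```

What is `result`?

drop duplicate course (keep=first):
   hours course  score
0      7   Hist     64
1      1   Chem     53
sort by hours:
   hours course  score
1      1   Chem     53
0      7   Hist     64
add column hours_plus_10 = t['hours'] + 10:
   hours course  score  hours_plus_10
1      1   Chem     53             11
0      7   Hist     64             17
add column scaled = t['score'] * t['hours_plus_10']:
   hours course  score  hours_plus_10  scaled
1      1   Chem     53             11     583
0      7   Hist     64             17    1088

583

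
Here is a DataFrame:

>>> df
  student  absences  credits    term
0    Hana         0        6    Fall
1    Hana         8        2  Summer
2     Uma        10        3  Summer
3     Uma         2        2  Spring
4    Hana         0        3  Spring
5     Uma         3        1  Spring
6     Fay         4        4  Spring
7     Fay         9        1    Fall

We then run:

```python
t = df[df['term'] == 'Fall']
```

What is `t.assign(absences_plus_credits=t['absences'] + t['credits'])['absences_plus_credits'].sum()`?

16

filter rows where term == 'Fall':
  student  absences  credits  term
0    Hana         0        6  Fall
7     Fay         9        1  Fall
add column absences_plus_credits = t['absences'] + t['credits']:
  student  absences  credits  term  absences_plus_credits
0    Hana         0        6  Fall                      6
7     Fay         9        1  Fall                     10
Taking the sum of column 'absences_plus_credits' gives 16.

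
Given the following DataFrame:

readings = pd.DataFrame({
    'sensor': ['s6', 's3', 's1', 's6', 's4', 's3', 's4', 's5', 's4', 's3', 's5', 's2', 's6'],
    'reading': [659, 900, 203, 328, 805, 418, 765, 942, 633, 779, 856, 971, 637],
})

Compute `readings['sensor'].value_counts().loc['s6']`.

value_counts of sensor:
sensor
s6    3
s3    3
s4    3
s5    2
s1    1
s2    1
Name: count, dtype: int64
Taking the value at index 's6' gives 3.

3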